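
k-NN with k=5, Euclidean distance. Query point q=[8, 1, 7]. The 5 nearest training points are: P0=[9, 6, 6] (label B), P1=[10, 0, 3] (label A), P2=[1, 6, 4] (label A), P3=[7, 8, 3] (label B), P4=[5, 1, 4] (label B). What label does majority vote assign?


d(q,P0) = 5.1962  (label B)
d(q,P1) = 4.5826  (label A)
d(q,P2) = 9.1104  (label A)
d(q,P3) = 8.124  (label B)
d(q,P4) = 4.2426  (label B)
Votes: A=2, B=3
Majority → B

B


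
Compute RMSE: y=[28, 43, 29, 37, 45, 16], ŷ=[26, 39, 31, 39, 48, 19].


MSE = 46/6 = 7.6667
RMSE = √(46/6) = 2.7689

2.7689


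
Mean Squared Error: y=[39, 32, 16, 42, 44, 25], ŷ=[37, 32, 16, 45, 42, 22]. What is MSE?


Squared errors: (39-37)²=4, (32-32)²=0, (16-16)²=0, (42-45)²=9, (44-42)²=4, (25-22)²=9
Sum = 26
MSE = 26/6 = 13/3

13/3


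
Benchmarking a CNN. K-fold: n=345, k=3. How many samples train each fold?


Fold size = 345/3 = 115
Training per fold = 345 - 115 = 230

230


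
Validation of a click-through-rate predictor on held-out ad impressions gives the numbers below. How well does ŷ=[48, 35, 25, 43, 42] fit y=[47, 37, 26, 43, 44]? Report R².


ȳ = 39.4
SS_res = Σ(y-ŷ)² = 10
SS_tot = Σ(y-ȳ)² = 277.2
R² = 1 - SS_res/SS_tot = 1 - 0.0361 = 0.9639

0.9639


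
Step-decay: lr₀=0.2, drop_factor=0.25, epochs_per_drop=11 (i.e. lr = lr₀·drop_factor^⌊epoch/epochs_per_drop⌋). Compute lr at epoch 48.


n_drops = ⌊48/11⌋ = 4
lr = 0.2·0.25^4 = 0.2·0.00390625 = 0.00078125

0.00078125


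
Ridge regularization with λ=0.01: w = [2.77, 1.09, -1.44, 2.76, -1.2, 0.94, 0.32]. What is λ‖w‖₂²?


‖w‖₂² = (2.77)² + (1.09)² + (-1.44)² + (2.76)² + (-1.2)² + (0.94)² + (0.32)²
     = 7.6729 + 1.1881 + 2.0736 + 7.6176 + 1.44 + 0.8836 + 0.1024
     = 20.9782
λ·‖w‖₂² = 0.01·20.9782 = 0.209782

0.209782


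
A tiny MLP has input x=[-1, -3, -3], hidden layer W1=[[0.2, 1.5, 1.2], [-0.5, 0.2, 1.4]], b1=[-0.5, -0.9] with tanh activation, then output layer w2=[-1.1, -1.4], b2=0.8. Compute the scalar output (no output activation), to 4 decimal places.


z1[0] = (0.2)·(-1) + (1.5)·(-3) + (1.2)·(-3) - 0.5 = -8.8
z1[1] = (-0.5)·(-1) + (0.2)·(-3) + (1.4)·(-3) - 0.9 = -5.2
h = tanh(z1) = [-1.0, -0.9999]
output = (-1.1)·(-1.0) + (-1.4)·(-0.9999) + 0.8 = 3.2999

3.2999


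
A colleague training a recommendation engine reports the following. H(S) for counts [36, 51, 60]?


Probabilities: [36/147, 51/147, 60/147] ≈ [0.2449, 0.3469, 0.4082]
H = -((36/147)·log₂(36/147) + (51/147)·log₂(51/147) + (60/147)·log₂(60/147))
  = 1.5546 bits

1.5546 bits


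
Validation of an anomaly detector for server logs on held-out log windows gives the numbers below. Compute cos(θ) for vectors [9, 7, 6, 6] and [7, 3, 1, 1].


A·B = 9·7 + 7·3 + 6·1 + 6·1 = 96
‖A‖ = √202 = 14.2127, ‖B‖ = √60 = 7.746
cos = 96/(√202·√60) = 96/√12120 = 0.872

0.872


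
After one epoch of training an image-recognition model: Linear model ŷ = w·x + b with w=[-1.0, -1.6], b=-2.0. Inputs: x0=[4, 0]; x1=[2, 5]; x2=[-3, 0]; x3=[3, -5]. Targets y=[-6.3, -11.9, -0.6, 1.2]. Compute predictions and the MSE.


ŷ0 = (-1.0)·(4) + (-1.6)·(0) - 2.0 = -6.0
ŷ1 = (-1.0)·(2) + (-1.6)·(5) - 2.0 = -12.0
ŷ2 = (-1.0)·(-3) + (-1.6)·(0) - 2.0 = 1.0
ŷ3 = (-1.0)·(3) + (-1.6)·(-5) - 2.0 = 3.0
errors² = [0.09, 0.01, 2.56, 3.24]
MSE = 5.9000/4 = 1.475

1.475


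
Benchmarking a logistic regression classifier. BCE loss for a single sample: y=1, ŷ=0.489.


BCE = -[y·ln(p) + (1-y)·ln(1-p)]
= -1·ln(0.489) - 0
= -ln(0.489) = 0.7154

0.7154


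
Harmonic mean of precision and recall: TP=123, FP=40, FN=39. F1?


Precision = 123/163 = 0.7546
Recall = 123/162 = 0.7593
F1 = 2·P·R/(P+R) = 2·TP/(2·TP+FP+FN) = 246/(246+40+39) = 246/325 = 0.7569

0.7569


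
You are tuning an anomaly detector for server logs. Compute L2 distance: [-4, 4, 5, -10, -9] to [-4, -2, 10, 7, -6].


d = √((-4+ 4)² + (4+ 2)² + (5-10)² + (-10-7)² + (-9+ 6)²)
  = √(0 + 36 + 25 + 289 + 9)
  = √359 = 18.9473

18.9473


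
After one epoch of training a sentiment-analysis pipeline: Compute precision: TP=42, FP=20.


Precision = TP/(TP+FP)
= 42/(42+20)
= 42/62 = 67.74%

67.74%


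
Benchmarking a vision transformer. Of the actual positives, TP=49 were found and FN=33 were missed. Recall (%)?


Recall = TP/(TP+FN)
= 49/(49+33)
= 49/82 = 59.76%

59.76%


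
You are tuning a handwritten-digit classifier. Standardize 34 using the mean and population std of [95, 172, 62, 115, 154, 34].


μ = 105.3333, σ = 48.2689
z = (34 - 105.3333)/48.2689 = -1.4778

-1.4778


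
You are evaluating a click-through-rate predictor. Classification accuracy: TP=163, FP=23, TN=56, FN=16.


Accuracy = (TP+TN)/(TP+TN+FP+FN)
= (163+56)/(258)
= 219/258 = 84.88%

84.88%


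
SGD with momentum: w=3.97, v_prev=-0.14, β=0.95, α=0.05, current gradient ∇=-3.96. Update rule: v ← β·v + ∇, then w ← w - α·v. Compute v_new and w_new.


v_new = 0.95·-0.14 - 3.96 = -0.133 - 3.96 = -4.093
w_new = 3.97 - 0.05·-4.093 = 3.97 + 0.20465 = 4.17465

v_new=-4.093, w_new=4.17465


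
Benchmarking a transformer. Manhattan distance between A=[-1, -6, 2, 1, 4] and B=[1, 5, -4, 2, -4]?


d = |-1-1| + |-6-5| + |2+ 4| + |1-2| + |4+ 4|
  = 2 + 11 + 6 + 1 + 8
  = 28

28


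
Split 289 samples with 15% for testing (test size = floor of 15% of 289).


Test = ⌊289·15/100⌋ = 43
Train = 289 - 43 = 246

Train: 246, Test: 43


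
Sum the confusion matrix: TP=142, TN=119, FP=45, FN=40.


Total = TP + TN + FP + FN
= 142 + 119 + 45 + 40
= 346
(Predicted positive: 187, predicted negative: 159)

346


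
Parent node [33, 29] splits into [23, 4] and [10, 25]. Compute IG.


Parent = [33, 29], H_parent = 0.997
H_left = 0.6052 (n=27), H_right = 0.8631 (n=35)
H_children = (27/62)·0.6052 + (35/62)·0.8631 = 0.7508
IG = 0.997 - 0.7508 = 0.2462

0.2462


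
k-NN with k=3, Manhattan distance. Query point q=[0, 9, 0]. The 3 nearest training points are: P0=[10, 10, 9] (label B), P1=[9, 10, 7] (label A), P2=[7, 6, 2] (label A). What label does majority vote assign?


d(q,P0) = 20  (label B)
d(q,P1) = 17  (label A)
d(q,P2) = 12  (label A)
Votes: A=2, B=1
Majority → A

A


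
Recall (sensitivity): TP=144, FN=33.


Recall = TP/(TP+FN)
= 144/(144+33)
= 144/177 = 81.36%

81.36%


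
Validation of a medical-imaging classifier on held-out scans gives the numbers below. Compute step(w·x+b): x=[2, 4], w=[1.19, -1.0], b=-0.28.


z = (2)·(1.19) + (4)·(-1.0) - 0.28
  = -1.9
step(z) = 0 (z<0)

0


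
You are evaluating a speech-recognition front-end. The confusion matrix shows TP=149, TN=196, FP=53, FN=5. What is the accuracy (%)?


Accuracy = (TP+TN)/(TP+TN+FP+FN)
= (149+196)/(403)
= 345/403 = 85.61%

85.61%


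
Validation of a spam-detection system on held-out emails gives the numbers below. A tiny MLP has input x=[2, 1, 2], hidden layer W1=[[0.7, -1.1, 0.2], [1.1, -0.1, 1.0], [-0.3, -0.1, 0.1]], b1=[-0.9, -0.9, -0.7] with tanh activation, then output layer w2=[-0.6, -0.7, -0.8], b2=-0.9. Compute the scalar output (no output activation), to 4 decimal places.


z1[0] = (0.7)·(2) + (-1.1)·(1) + (0.2)·(2) - 0.9 = -0.2
z1[1] = (1.1)·(2) + (-0.1)·(1) + (1.0)·(2) - 0.9 = 3.2
z1[2] = (-0.3)·(2) + (-0.1)·(1) + (0.1)·(2) - 0.7 = -1.2
h = tanh(z1) = [-0.1974, 0.9967, -0.8337]
output = (-0.6)·(-0.1974) + (-0.7)·(0.9967) + (-0.8)·(-0.8337) - 0.9 = -0.8123

-0.8123


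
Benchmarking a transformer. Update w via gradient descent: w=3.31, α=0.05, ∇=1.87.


w_new = w - α·∇
= 3.31 - 0.05·1.87
= 3.31 - 0.0935
= 3.2165

3.2165


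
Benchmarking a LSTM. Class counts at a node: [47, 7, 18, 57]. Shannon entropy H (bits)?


Probabilities: [47/129, 7/129, 18/129, 57/129] ≈ [0.3643, 0.0543, 0.1395, 0.4419]
H = -((47/129)·log₂(47/129) + (7/129)·log₂(7/129) + (18/129)·log₂(18/129) + (57/129)·log₂(57/129))
  = 1.676 bits

1.676 bits


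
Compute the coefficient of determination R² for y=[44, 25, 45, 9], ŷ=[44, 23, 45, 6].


ȳ = 30.75
SS_res = Σ(y-ŷ)² = 13
SS_tot = Σ(y-ȳ)² = 884.75
R² = 1 - SS_res/SS_tot = 1 - 0.0147 = 0.9853

0.9853


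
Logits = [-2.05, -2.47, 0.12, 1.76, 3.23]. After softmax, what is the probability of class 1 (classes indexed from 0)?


Exponentials: e^-2.05=0.1287, e^-2.47=0.0846, e^0.12=1.1275, e^1.76=5.8124, e^3.23=25.2797
Sum = 32.4329
Softmax = [0.004, 0.0026, 0.0348, 0.1792, 0.7794]
p[1] = 0.0846/32.4329 = 0.0026

0.0026


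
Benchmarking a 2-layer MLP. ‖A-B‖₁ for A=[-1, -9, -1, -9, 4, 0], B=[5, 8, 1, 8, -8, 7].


d = |-1-5| + |-9-8| + |-1-1| + |-9-8| + |4+ 8| + |0-7|
  = 6 + 17 + 2 + 17 + 12 + 7
  = 61

61


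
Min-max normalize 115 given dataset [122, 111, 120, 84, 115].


min=84, max=122
(115-84)/(122-84) = 31/38 = 0.8158

0.8158


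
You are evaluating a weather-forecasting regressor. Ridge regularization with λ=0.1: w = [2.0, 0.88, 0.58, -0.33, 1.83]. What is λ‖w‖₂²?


‖w‖₂² = (2.0)² + (0.88)² + (0.58)² + (-0.33)² + (1.83)²
     = 4 + 0.7744 + 0.3364 + 0.1089 + 3.3489
     = 8.5686
λ·‖w‖₂² = 0.1·8.5686 = 0.85686

0.85686


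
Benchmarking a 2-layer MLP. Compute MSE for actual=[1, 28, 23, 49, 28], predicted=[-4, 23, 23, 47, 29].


Squared errors: (1+ 4)²=25, (28-23)²=25, (23-23)²=0, (49-47)²=4, (28-29)²=1
Sum = 55
MSE = 55/5 = 11

11


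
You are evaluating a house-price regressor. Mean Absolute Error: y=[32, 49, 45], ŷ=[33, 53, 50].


Absolute errors: |32-33|=1, |49-53|=4, |45-50|=5
Sum = 10
MAE = 10/3 = 10/3

10/3


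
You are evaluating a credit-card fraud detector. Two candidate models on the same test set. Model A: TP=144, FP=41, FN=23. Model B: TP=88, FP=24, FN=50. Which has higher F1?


Model A: P=144/185=0.7784, R=144/167=0.8623, F1=2PR/(P+R)=2TP/(2TP+FP+FN)=288/352=0.8182
Model B: P=88/112=0.7857, R=88/138=0.6377, F1=2PR/(P+R)=2TP/(2TP+FP+FN)=176/250=0.704
0.8182 > 0.704 → Model A

Model A


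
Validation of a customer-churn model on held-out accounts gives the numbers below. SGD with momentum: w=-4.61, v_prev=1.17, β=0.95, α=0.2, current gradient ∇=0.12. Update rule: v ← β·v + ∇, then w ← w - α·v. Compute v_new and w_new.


v_new = 0.95·1.17 + 0.12 = 1.1115 + 0.12 = 1.2315
w_new = -4.61 - 0.2·1.2315 = -4.61 - 0.2463 = -4.8563

v_new=1.2315, w_new=-4.8563


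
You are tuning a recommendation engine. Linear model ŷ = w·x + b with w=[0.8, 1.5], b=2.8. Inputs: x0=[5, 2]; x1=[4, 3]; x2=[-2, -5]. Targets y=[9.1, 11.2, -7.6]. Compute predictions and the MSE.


ŷ0 = (0.8)·(5) + (1.5)·(2) + 2.8 = 9.8
ŷ1 = (0.8)·(4) + (1.5)·(3) + 2.8 = 10.5
ŷ2 = (0.8)·(-2) + (1.5)·(-5) + 2.8 = -6.3
errors² = [0.49, 0.49, 1.69]
MSE = 2.6700/3 = 0.89

0.89


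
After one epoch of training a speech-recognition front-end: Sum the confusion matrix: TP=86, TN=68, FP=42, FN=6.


Total = TP + TN + FP + FN
= 86 + 68 + 42 + 6
= 202
(Predicted positive: 128, predicted negative: 74)

202


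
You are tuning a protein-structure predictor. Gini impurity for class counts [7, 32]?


Probabilities: [7/39, 32/39] ≈ [0.1795, 0.8205]
Σpᵢ² = (49 + 1024)/39² = 1073/1521
Gini = 1 - Σpᵢ² = 1 - 1073/1521 = 0.2945

0.2945


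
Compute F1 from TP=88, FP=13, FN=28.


Precision = 88/101 = 0.8713
Recall = 88/116 = 0.7586
F1 = 2·P·R/(P+R) = 2·TP/(2·TP+FP+FN) = 176/(176+13+28) = 176/217 = 0.8111

0.8111


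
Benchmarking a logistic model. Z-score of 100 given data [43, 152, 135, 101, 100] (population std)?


μ = 106.2, σ = 37.3813
z = (100 - 106.2)/37.3813 = -0.1659

-0.1659


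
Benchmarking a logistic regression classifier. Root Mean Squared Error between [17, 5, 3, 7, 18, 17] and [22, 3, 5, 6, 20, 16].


MSE = 39/6 = 6.5
RMSE = √(39/6) = 2.5495

2.5495


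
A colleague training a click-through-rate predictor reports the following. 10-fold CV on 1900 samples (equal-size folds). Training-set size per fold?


Fold size = 1900/10 = 190
Training per fold = 1900 - 190 = 1710

1710


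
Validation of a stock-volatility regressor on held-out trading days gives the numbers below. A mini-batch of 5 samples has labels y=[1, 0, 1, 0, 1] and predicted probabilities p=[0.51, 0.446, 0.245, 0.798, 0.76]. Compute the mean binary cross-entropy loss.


L[0] = -ln(0.51) = 0.6733
L[1] = -ln(1-0.446) = -ln(0.554) = 0.5906
L[2] = -ln(0.245) = 1.4065
L[3] = -ln(1-0.798) = -ln(0.202) = 1.5995
L[4] = -ln(0.76) = 0.2744
mean = (0.6733 + 0.5906 + 1.4065 + 1.5995 + 0.2744)/5 = 0.9089

0.9089


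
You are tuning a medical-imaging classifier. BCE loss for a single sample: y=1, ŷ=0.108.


BCE = -[y·ln(p) + (1-y)·ln(1-p)]
= -1·ln(0.108) - 0
= -ln(0.108) = 2.2256

2.2256


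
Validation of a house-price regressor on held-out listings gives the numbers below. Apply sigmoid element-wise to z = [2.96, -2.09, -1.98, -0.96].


σ(2.96) = 1/(1+e^-2.96) = 0.9507
σ(-2.09) = 1/(1+e^2.09) = 0.1101
σ(-1.98) = 1/(1+e^1.98) = 0.1213
σ(-0.96) = 1/(1+e^0.96) = 0.2769
result = [0.9507, 0.1101, 0.1213, 0.2769]

[0.9507, 0.1101, 0.1213, 0.2769]


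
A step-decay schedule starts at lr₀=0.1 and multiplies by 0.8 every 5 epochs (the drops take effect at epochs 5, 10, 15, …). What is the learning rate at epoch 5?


n_drops = ⌊5/5⌋ = 1
lr = 0.1·0.8^1 = 0.1·0.8 = 0.08

0.08


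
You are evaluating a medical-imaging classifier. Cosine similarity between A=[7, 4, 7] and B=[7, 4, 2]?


A·B = 7·7 + 4·4 + 7·2 = 79
‖A‖ = √114 = 10.6771, ‖B‖ = √69 = 8.3066
cos = 79/(√114·√69) = 79/√7866 = 0.8907

0.8907


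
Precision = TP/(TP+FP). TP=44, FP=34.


Precision = TP/(TP+FP)
= 44/(44+34)
= 44/78 = 56.41%

56.41%


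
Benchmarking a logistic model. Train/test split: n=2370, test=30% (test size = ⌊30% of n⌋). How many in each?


Test = ⌊2370·30/100⌋ = 711
Train = 2370 - 711 = 1659

Train: 1659, Test: 711


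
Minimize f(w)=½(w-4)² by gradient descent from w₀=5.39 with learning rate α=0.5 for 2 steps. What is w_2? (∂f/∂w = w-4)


step 1: grad = 5.39-4 = 1.39; w = 5.39 - 0.5·(1.39) = 4.695
step 2: grad = 4.695-4 = 0.695; w = 4.695 - 0.5·(0.695) = 4.3475

4.3475


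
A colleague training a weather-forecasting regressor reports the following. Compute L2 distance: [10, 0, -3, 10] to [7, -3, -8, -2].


d = √((10-7)² + (0+ 3)² + (-3+ 8)² + (10+ 2)²)
  = √(9 + 9 + 25 + 144)
  = √187 = 13.6748

13.6748


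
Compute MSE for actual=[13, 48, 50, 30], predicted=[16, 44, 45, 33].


Squared errors: (13-16)²=9, (48-44)²=16, (50-45)²=25, (30-33)²=9
Sum = 59
MSE = 59/4 = 59/4

59/4


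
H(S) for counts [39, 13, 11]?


Probabilities: [39/63, 13/63, 11/63] ≈ [0.619, 0.2063, 0.1746]
H = -((39/63)·log₂(39/63) + (13/63)·log₂(13/63) + (11/63)·log₂(11/63))
  = 1.3378 bits

1.3378 bits


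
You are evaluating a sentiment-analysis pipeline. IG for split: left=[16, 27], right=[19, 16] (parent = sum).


Parent = [35, 43], H_parent = 0.9924
H_left = 0.9523 (n=43), H_right = 0.9947 (n=35)
H_children = (43/78)·0.9523 + (35/78)·0.9947 = 0.9713
IG = 0.9924 - 0.9713 = 0.0211

0.0211


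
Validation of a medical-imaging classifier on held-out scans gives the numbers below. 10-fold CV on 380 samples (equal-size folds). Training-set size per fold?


Fold size = 380/10 = 38
Training per fold = 380 - 38 = 342

342


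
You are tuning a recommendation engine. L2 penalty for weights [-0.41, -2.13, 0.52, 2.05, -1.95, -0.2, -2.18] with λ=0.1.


‖w‖₂² = (-0.41)² + (-2.13)² + (0.52)² + (2.05)² + (-1.95)² + (-0.2)² + (-2.18)²
     = 0.1681 + 4.5369 + 0.2704 + 4.2025 + 3.8025 + 0.04 + 4.7524
     = 17.7728
λ·‖w‖₂² = 0.1·17.7728 = 1.77728

1.77728


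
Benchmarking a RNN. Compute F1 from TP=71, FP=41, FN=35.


Precision = 71/112 = 0.6339
Recall = 71/106 = 0.6698
F1 = 2·P·R/(P+R) = 2·TP/(2·TP+FP+FN) = 142/(142+41+35) = 142/218 = 0.6514

0.6514


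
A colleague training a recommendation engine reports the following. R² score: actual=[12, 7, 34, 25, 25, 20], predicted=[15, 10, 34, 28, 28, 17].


ȳ = 20.5
SS_res = Σ(y-ŷ)² = 45
SS_tot = Σ(y-ȳ)² = 477.5
R² = 1 - SS_res/SS_tot = 1 - 0.0942 = 0.9058

0.9058


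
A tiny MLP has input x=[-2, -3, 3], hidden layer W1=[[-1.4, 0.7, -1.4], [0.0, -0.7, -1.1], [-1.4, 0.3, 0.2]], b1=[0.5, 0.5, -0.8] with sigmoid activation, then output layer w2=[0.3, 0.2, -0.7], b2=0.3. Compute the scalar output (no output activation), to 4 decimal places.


z1[0] = (-1.4)·(-2) + (0.7)·(-3) + (-1.4)·(3) + 0.5 = -3.0
z1[1] = (0.0)·(-2) + (-0.7)·(-3) + (-1.1)·(3) + 0.5 = -0.7
z1[2] = (-1.4)·(-2) + (0.3)·(-3) + (0.2)·(3) - 0.8 = 1.7
h = sigmoid(z1) = [0.0474, 0.3318, 0.8455]
output = (0.3)·(0.0474) + (0.2)·(0.3318) + (-0.7)·(0.8455) + 0.3 = -0.2113

-0.2113


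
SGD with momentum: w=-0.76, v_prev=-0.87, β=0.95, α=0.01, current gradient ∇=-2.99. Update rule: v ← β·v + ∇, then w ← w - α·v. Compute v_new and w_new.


v_new = 0.95·-0.87 - 2.99 = -0.8265 - 2.99 = -3.8165
w_new = -0.76 - 0.01·-3.8165 = -0.76 + 0.038165 = -0.721835

v_new=-3.8165, w_new=-0.721835


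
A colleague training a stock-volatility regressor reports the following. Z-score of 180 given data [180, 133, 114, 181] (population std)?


μ = 152, σ = 29.2831
z = (180 - 152)/29.2831 = 0.9562

0.9562


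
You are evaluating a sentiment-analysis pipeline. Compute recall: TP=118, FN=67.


Recall = TP/(TP+FN)
= 118/(118+67)
= 118/185 = 63.78%

63.78%


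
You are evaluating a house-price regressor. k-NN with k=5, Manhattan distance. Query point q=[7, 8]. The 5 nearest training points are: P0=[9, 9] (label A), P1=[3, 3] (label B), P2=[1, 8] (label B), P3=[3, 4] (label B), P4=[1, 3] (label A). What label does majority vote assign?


d(q,P0) = 3  (label A)
d(q,P1) = 9  (label B)
d(q,P2) = 6  (label B)
d(q,P3) = 8  (label B)
d(q,P4) = 11  (label A)
Votes: A=2, B=3
Majority → B

B


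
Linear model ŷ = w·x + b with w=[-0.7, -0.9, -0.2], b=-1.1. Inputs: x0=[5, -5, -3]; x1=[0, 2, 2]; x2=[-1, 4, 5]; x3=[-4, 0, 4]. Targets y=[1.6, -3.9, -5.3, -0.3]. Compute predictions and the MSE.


ŷ0 = (-0.7)·(5) + (-0.9)·(-5) + (-0.2)·(-3) - 1.1 = 0.5
ŷ1 = (-0.7)·(0) + (-0.9)·(2) + (-0.2)·(2) - 1.1 = -3.3
ŷ2 = (-0.7)·(-1) + (-0.9)·(4) + (-0.2)·(5) - 1.1 = -5.0
ŷ3 = (-0.7)·(-4) + (-0.9)·(0) + (-0.2)·(4) - 1.1 = 0.9
errors² = [1.21, 0.36, 0.09, 1.44]
MSE = 3.1000/4 = 0.775

0.775


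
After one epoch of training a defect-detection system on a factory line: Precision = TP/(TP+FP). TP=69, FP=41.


Precision = TP/(TP+FP)
= 69/(69+41)
= 69/110 = 62.73%

62.73%


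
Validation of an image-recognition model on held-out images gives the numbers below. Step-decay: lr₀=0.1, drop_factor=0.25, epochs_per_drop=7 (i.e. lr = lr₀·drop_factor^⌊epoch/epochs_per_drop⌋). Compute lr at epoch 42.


n_drops = ⌊42/7⌋ = 6
lr = 0.1·0.25^6 = 0.1·0.000244140625 = 0.0000244140625

0.0000244140625


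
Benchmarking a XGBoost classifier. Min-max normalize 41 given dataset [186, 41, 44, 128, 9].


min=9, max=186
(41-9)/(186-9) = 32/177 = 0.1808

0.1808


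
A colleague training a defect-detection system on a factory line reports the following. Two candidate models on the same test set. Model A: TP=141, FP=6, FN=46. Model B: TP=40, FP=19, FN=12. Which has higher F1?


Model A: P=141/147=0.9592, R=141/187=0.754, F1=2PR/(P+R)=2TP/(2TP+FP+FN)=282/334=0.8443
Model B: P=40/59=0.678, R=40/52=0.7692, F1=2PR/(P+R)=2TP/(2TP+FP+FN)=80/111=0.7207
0.8443 > 0.7207 → Model A

Model A


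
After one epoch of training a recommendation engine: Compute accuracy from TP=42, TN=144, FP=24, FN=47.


Accuracy = (TP+TN)/(TP+TN+FP+FN)
= (42+144)/(257)
= 186/257 = 72.37%

72.37%


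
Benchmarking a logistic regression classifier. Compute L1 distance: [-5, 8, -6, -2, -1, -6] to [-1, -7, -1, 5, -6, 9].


d = |-5+ 1| + |8+ 7| + |-6+ 1| + |-2-5| + |-1+ 6| + |-6-9|
  = 4 + 15 + 5 + 7 + 5 + 15
  = 51

51


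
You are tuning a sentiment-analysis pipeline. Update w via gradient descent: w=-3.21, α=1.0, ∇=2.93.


w_new = w - α·∇
= -3.21 - 1.0·2.93
= -3.21 - 2.93
= -6.14

-6.14


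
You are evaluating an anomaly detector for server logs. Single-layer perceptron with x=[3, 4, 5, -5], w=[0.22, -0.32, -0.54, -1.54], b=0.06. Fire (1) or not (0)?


z = (3)·(0.22) + (4)·(-0.32) + (5)·(-0.54) + (-5)·(-1.54) + 0.06
  = 4.44
step(z) = 1 (z≥0)

1


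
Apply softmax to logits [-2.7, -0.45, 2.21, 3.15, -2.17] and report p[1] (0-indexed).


Exponentials: e^-2.7=0.0672, e^-0.45=0.6376, e^2.21=9.1157, e^3.15=23.3361, e^-2.17=0.1142
Sum = 33.2708
Softmax = [0.002, 0.0192, 0.274, 0.7014, 0.0034]
p[1] = 0.6376/33.2708 = 0.0192

0.0192


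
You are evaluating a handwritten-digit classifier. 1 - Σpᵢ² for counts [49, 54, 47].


Probabilities: [49/150, 54/150, 47/150] ≈ [0.3267, 0.36, 0.3133]
Σpᵢ² = (2401 + 2916 + 2209)/150² = 7526/22500
Gini = 1 - Σpᵢ² = 1 - 7526/22500 = 0.6655

0.6655


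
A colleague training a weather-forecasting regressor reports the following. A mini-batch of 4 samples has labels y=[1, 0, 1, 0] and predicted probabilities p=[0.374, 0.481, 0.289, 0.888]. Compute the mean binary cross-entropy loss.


L[0] = -ln(0.374) = 0.9835
L[1] = -ln(1-0.481) = -ln(0.519) = 0.6559
L[2] = -ln(0.289) = 1.2413
L[3] = -ln(1-0.888) = -ln(0.112) = 2.1893
mean = (0.9835 + 0.6559 + 1.2413 + 2.1893)/4 = 1.2675

1.2675


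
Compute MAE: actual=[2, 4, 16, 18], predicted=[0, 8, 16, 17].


Absolute errors: |2-0|=2, |4-8|=4, |16-16|=0, |18-17|=1
Sum = 7
MAE = 7/4 = 7/4

7/4


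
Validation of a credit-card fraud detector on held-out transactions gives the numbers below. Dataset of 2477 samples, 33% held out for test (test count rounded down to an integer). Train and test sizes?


Test = ⌊2477·33/100⌋ = 817
Train = 2477 - 817 = 1660

Train: 1660, Test: 817


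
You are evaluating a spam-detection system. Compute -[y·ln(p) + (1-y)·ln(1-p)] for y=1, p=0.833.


BCE = -[y·ln(p) + (1-y)·ln(1-p)]
= -1·ln(0.833) - 0
= -ln(0.833) = 0.1827

0.1827


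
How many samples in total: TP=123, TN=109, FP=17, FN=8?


Total = TP + TN + FP + FN
= 123 + 109 + 17 + 8
= 257
(Predicted positive: 140, predicted negative: 117)

257


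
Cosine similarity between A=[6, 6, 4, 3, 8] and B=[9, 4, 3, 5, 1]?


A·B = 6·9 + 6·4 + 4·3 + 3·5 + 8·1 = 113
‖A‖ = √161 = 12.6886, ‖B‖ = √132 = 11.4891
cos = 113/(√161·√132) = 113/√21252 = 0.7751

0.7751


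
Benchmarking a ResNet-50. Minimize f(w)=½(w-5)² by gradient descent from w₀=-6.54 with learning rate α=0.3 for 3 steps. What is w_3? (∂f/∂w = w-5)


step 1: grad = -6.54-5 = -11.54; w = -6.54 - 0.3·(-11.54) = -3.078
step 2: grad = -3.078-5 = -8.078; w = -3.078 - 0.3·(-8.078) = -0.6546
step 3: grad = -0.6546-5 = -5.6546; w = -0.6546 - 0.3·(-5.6546) = 1.04178

1.04178


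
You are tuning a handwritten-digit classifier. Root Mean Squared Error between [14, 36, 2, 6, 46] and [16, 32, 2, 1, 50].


MSE = 61/5 = 12.2
RMSE = √(61/5) = 3.4928

3.4928


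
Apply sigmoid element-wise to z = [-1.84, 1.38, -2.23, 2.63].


σ(-1.84) = 1/(1+e^1.84) = 0.1371
σ(1.38) = 1/(1+e^-1.38) = 0.799
σ(-2.23) = 1/(1+e^2.23) = 0.0971
σ(2.63) = 1/(1+e^-2.63) = 0.9328
result = [0.1371, 0.799, 0.0971, 0.9328]

[0.1371, 0.799, 0.0971, 0.9328]


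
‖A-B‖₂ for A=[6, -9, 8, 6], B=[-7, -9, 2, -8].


d = √((6+ 7)² + (-9+ 9)² + (8-2)² + (6+ 8)²)
  = √(169 + 0 + 36 + 196)
  = √401 = 20.025

20.025


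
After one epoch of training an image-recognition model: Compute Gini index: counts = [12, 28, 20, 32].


Probabilities: [12/92, 28/92, 20/92, 32/92] ≈ [0.1304, 0.3043, 0.2174, 0.3478]
Σpᵢ² = (144 + 784 + 400 + 1024)/92² = 2352/8464
Gini = 1 - Σpᵢ² = 1 - 2352/8464 = 0.7221

0.7221


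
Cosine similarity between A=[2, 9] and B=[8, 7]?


A·B = 2·8 + 9·7 = 79
‖A‖ = √85 = 9.2195, ‖B‖ = √113 = 10.6301
cos = 79/(√85·√113) = 79/√9605 = 0.8061

0.8061


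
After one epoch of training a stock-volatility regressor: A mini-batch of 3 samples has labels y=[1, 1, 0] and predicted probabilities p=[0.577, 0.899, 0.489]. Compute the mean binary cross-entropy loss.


L[0] = -ln(0.577) = 0.5499
L[1] = -ln(0.899) = 0.1065
L[2] = -ln(1-0.489) = -ln(0.511) = 0.6714
mean = (0.5499 + 0.1065 + 0.6714)/3 = 0.4426

0.4426


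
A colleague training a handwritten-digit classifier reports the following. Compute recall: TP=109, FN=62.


Recall = TP/(TP+FN)
= 109/(109+62)
= 109/171 = 63.74%

63.74%


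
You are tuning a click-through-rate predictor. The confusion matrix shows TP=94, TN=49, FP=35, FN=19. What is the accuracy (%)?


Accuracy = (TP+TN)/(TP+TN+FP+FN)
= (94+49)/(197)
= 143/197 = 72.59%

72.59%


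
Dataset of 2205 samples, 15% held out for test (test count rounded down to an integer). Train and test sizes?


Test = ⌊2205·15/100⌋ = 330
Train = 2205 - 330 = 1875

Train: 1875, Test: 330


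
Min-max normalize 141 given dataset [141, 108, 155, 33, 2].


min=2, max=155
(141-2)/(155-2) = 139/153 = 0.9085

0.9085


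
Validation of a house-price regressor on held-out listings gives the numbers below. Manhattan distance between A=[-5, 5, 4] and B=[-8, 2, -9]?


d = |-5+ 8| + |5-2| + |4+ 9|
  = 3 + 3 + 13
  = 19

19


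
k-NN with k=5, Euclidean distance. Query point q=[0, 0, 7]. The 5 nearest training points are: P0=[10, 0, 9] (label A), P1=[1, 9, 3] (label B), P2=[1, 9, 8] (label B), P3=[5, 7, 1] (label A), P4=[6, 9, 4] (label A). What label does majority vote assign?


d(q,P0) = 10.198  (label A)
d(q,P1) = 9.8995  (label B)
d(q,P2) = 9.1104  (label B)
d(q,P3) = 10.4881  (label A)
d(q,P4) = 11.225  (label A)
Votes: A=3, B=2
Majority → A

A


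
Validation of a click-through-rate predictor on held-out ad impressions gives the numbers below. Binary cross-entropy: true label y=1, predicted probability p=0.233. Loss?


BCE = -[y·ln(p) + (1-y)·ln(1-p)]
= -1·ln(0.233) - 0
= -ln(0.233) = 1.4567

1.4567


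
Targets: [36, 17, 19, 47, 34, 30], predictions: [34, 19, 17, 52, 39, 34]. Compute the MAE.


Absolute errors: |36-34|=2, |17-19|=2, |19-17|=2, |47-52|=5, |34-39|=5, |30-34|=4
Sum = 20
MAE = 20/6 = 10/3

10/3


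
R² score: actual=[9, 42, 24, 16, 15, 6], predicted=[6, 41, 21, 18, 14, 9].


ȳ = 18.6667
SS_res = Σ(y-ŷ)² = 33
SS_tot = Σ(y-ȳ)² = 847.33
R² = 1 - SS_res/SS_tot = 1 - 0.0389 = 0.9611

0.9611


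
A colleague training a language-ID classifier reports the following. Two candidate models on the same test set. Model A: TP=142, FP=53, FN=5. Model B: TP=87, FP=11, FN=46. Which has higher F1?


Model A: P=142/195=0.7282, R=142/147=0.966, F1=2PR/(P+R)=2TP/(2TP+FP+FN)=284/342=0.8304
Model B: P=87/98=0.8878, R=87/133=0.6541, F1=2PR/(P+R)=2TP/(2TP+FP+FN)=174/231=0.7532
0.8304 > 0.7532 → Model A

Model A


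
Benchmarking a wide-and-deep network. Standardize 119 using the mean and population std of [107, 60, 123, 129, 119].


μ = 107.6, σ = 24.8644
z = (119 - 107.6)/24.8644 = 0.4585

0.4585


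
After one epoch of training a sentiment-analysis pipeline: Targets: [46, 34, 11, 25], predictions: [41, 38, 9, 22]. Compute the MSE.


Squared errors: (46-41)²=25, (34-38)²=16, (11-9)²=4, (25-22)²=9
Sum = 54
MSE = 54/4 = 27/2

27/2


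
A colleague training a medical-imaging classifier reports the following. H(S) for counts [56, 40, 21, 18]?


Probabilities: [56/135, 40/135, 21/135, 18/135] ≈ [0.4148, 0.2963, 0.1556, 0.1333]
H = -((56/135)·log₂(56/135) + (40/135)·log₂(40/135) + (21/135)·log₂(21/135) + (18/135)·log₂(18/135))
  = 1.8517 bits

1.8517 bits


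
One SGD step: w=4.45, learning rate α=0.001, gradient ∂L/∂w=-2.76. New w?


w_new = w - α·∇
= 4.45 - 0.001·-2.76
= 4.45 + 0.00276
= 4.45276

4.45276


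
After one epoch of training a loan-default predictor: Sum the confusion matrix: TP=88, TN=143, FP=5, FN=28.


Total = TP + TN + FP + FN
= 88 + 143 + 5 + 28
= 264
(Predicted positive: 93, predicted negative: 171)

264


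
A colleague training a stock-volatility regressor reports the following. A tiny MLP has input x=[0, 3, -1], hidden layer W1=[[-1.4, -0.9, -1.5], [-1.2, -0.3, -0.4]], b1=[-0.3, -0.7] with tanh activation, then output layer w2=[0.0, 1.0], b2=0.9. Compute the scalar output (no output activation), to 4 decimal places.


z1[0] = (-1.4)·(0) + (-0.9)·(3) + (-1.5)·(-1) - 0.3 = -1.5
z1[1] = (-1.2)·(0) + (-0.3)·(3) + (-0.4)·(-1) - 0.7 = -1.2
h = tanh(z1) = [-0.9051, -0.8337]
output = (0.0)·(-0.9051) + (1.0)·(-0.8337) + 0.9 = 0.0663

0.0663


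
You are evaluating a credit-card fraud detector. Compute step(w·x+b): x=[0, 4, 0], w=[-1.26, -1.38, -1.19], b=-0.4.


z = (0)·(-1.26) + (4)·(-1.38) + (0)·(-1.19) - 0.4
  = -5.92
step(z) = 0 (z<0)

0


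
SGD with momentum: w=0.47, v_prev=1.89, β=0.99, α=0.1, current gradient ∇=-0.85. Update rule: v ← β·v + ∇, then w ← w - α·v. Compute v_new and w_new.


v_new = 0.99·1.89 - 0.85 = 1.8711 - 0.85 = 1.0211
w_new = 0.47 - 0.1·1.0211 = 0.47 - 0.10211 = 0.36789

v_new=1.0211, w_new=0.36789


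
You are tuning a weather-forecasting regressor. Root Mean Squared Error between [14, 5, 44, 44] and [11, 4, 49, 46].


MSE = 39/4 = 9.75
RMSE = √(39/4) = 3.1225

3.1225


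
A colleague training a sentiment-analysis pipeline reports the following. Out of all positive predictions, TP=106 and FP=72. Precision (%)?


Precision = TP/(TP+FP)
= 106/(106+72)
= 106/178 = 59.55%

59.55%


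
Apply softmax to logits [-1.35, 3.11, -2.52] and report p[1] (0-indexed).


Exponentials: e^-1.35=0.2592, e^3.11=22.421, e^-2.52=0.0805
Sum = 22.7607
Softmax = [0.0114, 0.9851, 0.0035]
p[1] = 22.421/22.7607 = 0.9851

0.9851


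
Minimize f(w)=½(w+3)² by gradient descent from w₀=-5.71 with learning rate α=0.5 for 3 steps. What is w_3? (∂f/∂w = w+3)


step 1: grad = -5.71+3 = -2.71; w = -5.71 - 0.5·(-2.71) = -4.355
step 2: grad = -4.355+3 = -1.355; w = -4.355 - 0.5·(-1.355) = -3.6775
step 3: grad = -3.6775+3 = -0.6775; w = -3.6775 - 0.5·(-0.6775) = -3.33875

-3.33875


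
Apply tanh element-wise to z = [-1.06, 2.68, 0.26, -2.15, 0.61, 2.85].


tanh(-1.06) = -0.7857
tanh(2.68) = 0.9906
tanh(0.26) = 0.2543
tanh(-2.15) = -0.9732
tanh(0.61) = 0.5441
tanh(2.85) = 0.9933
result = [-0.7857, 0.9906, 0.2543, -0.9732, 0.5441, 0.9933]

[-0.7857, 0.9906, 0.2543, -0.9732, 0.5441, 0.9933]


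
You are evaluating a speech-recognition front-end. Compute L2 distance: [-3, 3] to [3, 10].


d = √((-3-3)² + (3-10)²)
  = √(36 + 49)
  = √85 = 9.2195

9.2195


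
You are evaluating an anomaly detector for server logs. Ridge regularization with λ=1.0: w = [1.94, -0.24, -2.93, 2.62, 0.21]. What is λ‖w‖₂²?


‖w‖₂² = (1.94)² + (-0.24)² + (-2.93)² + (2.62)² + (0.21)²
     = 3.7636 + 0.0576 + 8.5849 + 6.8644 + 0.0441
     = 19.3146
λ·‖w‖₂² = 1.0·19.3146 = 19.3146

19.3146


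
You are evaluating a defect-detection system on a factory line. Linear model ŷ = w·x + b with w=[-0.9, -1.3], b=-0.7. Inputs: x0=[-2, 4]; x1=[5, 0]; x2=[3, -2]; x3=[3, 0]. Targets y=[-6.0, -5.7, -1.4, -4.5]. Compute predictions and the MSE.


ŷ0 = (-0.9)·(-2) + (-1.3)·(4) - 0.7 = -4.1
ŷ1 = (-0.9)·(5) + (-1.3)·(0) - 0.7 = -5.2
ŷ2 = (-0.9)·(3) + (-1.3)·(-2) - 0.7 = -0.8
ŷ3 = (-0.9)·(3) + (-1.3)·(0) - 0.7 = -3.4
errors² = [3.61, 0.25, 0.36, 1.21]
MSE = 5.4300/4 = 1.3575

1.3575


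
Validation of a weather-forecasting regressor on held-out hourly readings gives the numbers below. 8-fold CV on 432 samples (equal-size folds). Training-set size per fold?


Fold size = 432/8 = 54
Training per fold = 432 - 54 = 378

378


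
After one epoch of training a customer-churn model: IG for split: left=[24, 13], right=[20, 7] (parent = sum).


Parent = [44, 20], H_parent = 0.896
H_left = 0.9353 (n=37), H_right = 0.8256 (n=27)
H_children = (37/64)·0.9353 + (27/64)·0.8256 = 0.889
IG = 0.896 - 0.889 = 0.007

0.007


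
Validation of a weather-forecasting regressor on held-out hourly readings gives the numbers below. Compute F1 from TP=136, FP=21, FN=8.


Precision = 136/157 = 0.8662
Recall = 136/144 = 0.9444
F1 = 2·P·R/(P+R) = 2·TP/(2·TP+FP+FN) = 272/(272+21+8) = 272/301 = 0.9037

0.9037


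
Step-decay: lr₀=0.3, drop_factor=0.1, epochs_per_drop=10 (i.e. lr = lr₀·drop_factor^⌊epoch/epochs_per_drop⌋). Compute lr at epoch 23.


n_drops = ⌊23/10⌋ = 2
lr = 0.3·0.1^2 = 0.3·0.01 = 0.003

0.003


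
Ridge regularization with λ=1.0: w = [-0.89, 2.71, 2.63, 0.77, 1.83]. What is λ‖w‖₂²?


‖w‖₂² = (-0.89)² + (2.71)² + (2.63)² + (0.77)² + (1.83)²
     = 0.7921 + 7.3441 + 6.9169 + 0.5929 + 3.3489
     = 18.9949
λ·‖w‖₂² = 1.0·18.9949 = 18.9949

18.9949


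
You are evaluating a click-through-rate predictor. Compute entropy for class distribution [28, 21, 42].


Probabilities: [28/91, 21/91, 42/91] ≈ [0.3077, 0.2308, 0.4615]
H = -((28/91)·log₂(28/91) + (21/91)·log₂(21/91) + (42/91)·log₂(42/91))
  = 1.5262 bits

1.5262 bits


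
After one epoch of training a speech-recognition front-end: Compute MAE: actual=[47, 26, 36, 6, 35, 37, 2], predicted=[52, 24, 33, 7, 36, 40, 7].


Absolute errors: |47-52|=5, |26-24|=2, |36-33|=3, |6-7|=1, |35-36|=1, |37-40|=3, |2-7|=5
Sum = 20
MAE = 20/7 = 20/7

20/7


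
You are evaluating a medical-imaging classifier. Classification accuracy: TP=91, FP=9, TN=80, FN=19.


Accuracy = (TP+TN)/(TP+TN+FP+FN)
= (91+80)/(199)
= 171/199 = 85.93%

85.93%


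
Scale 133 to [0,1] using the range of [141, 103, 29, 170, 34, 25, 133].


min=25, max=170
(133-25)/(170-25) = 108/145 = 0.7448

0.7448


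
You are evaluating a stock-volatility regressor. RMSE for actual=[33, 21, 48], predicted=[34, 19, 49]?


MSE = 6/3 = 2
RMSE = √(6/3) = 1.4142

1.4142


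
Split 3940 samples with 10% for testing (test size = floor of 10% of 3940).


Test = ⌊3940·10/100⌋ = 394
Train = 3940 - 394 = 3546

Train: 3546, Test: 394


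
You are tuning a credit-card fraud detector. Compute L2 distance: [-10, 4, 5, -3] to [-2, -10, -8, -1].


d = √((-10+ 2)² + (4+ 10)² + (5+ 8)² + (-3+ 1)²)
  = √(64 + 196 + 169 + 4)
  = √433 = 20.8087

20.8087


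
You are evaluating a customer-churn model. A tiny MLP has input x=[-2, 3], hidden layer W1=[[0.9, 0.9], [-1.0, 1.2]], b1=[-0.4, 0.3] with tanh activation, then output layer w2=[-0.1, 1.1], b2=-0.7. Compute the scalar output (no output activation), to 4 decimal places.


z1[0] = (0.9)·(-2) + (0.9)·(3) - 0.4 = 0.5
z1[1] = (-1.0)·(-2) + (1.2)·(3) + 0.3 = 5.9
h = tanh(z1) = [0.4621, 1.0]
output = (-0.1)·(0.4621) + (1.1)·(1.0) - 0.7 = 0.3538

0.3538


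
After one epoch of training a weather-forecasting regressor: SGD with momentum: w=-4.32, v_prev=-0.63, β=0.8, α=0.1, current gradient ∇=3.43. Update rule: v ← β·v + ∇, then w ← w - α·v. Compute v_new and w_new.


v_new = 0.8·-0.63 + 3.43 = -0.504 + 3.43 = 2.926
w_new = -4.32 - 0.1·2.926 = -4.32 - 0.2926 = -4.6126

v_new=2.926, w_new=-4.6126


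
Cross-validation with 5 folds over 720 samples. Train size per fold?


Fold size = 720/5 = 144
Training per fold = 720 - 144 = 576

576


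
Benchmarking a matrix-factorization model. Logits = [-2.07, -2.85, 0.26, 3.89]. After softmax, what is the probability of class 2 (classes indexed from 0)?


Exponentials: e^-2.07=0.1262, e^-2.85=0.0578, e^0.26=1.2969, e^3.89=48.9109
Sum = 50.3918
Softmax = [0.0025, 0.0011, 0.0257, 0.9706]
p[2] = 1.2969/50.3918 = 0.0257

0.0257


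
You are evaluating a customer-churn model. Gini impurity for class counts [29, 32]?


Probabilities: [29/61, 32/61] ≈ [0.4754, 0.5246]
Σpᵢ² = (841 + 1024)/61² = 1865/3721
Gini = 1 - Σpᵢ² = 1 - 1865/3721 = 0.4988

0.4988


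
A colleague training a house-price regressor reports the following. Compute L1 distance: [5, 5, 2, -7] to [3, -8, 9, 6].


d = |5-3| + |5+ 8| + |2-9| + |-7-6|
  = 2 + 13 + 7 + 13
  = 35

35


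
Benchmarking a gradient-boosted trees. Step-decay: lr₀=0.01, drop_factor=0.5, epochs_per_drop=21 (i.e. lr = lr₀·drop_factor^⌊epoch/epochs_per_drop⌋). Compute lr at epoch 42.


n_drops = ⌊42/21⌋ = 2
lr = 0.01·0.5^2 = 0.01·0.25 = 0.0025

0.0025


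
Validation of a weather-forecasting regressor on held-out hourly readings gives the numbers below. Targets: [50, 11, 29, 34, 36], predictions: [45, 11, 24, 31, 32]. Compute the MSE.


Squared errors: (50-45)²=25, (11-11)²=0, (29-24)²=25, (34-31)²=9, (36-32)²=16
Sum = 75
MSE = 75/5 = 15

15


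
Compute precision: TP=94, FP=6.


Precision = TP/(TP+FP)
= 94/(94+6)
= 94/100 = 94.0%

94.0%


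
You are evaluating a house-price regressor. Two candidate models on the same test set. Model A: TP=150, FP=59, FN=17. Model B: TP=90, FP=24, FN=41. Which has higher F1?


Model A: P=150/209=0.7177, R=150/167=0.8982, F1=2PR/(P+R)=2TP/(2TP+FP+FN)=300/376=0.7979
Model B: P=90/114=0.7895, R=90/131=0.687, F1=2PR/(P+R)=2TP/(2TP+FP+FN)=180/245=0.7347
0.7979 > 0.7347 → Model A

Model A


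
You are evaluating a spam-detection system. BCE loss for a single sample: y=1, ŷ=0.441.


BCE = -[y·ln(p) + (1-y)·ln(1-p)]
= -1·ln(0.441) - 0
= -ln(0.441) = 0.8187

0.8187


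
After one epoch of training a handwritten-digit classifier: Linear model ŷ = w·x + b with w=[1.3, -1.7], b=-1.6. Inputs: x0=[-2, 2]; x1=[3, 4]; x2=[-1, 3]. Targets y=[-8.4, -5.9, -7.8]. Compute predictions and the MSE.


ŷ0 = (1.3)·(-2) + (-1.7)·(2) - 1.6 = -7.6
ŷ1 = (1.3)·(3) + (-1.7)·(4) - 1.6 = -4.5
ŷ2 = (1.3)·(-1) + (-1.7)·(3) - 1.6 = -8.0
errors² = [0.64, 1.96, 0.04]
MSE = 2.6400/3 = 0.88

0.88


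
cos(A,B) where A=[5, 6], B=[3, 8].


A·B = 5·3 + 6·8 = 63
‖A‖ = √61 = 7.8102, ‖B‖ = √73 = 8.544
cos = 63/(√61·√73) = 63/√4453 = 0.9441

0.9441


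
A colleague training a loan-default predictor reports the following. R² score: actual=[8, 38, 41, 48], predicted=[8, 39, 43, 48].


ȳ = 33.75
SS_res = Σ(y-ŷ)² = 5
SS_tot = Σ(y-ȳ)² = 936.75
R² = 1 - SS_res/SS_tot = 1 - 0.0053 = 0.9947

0.9947


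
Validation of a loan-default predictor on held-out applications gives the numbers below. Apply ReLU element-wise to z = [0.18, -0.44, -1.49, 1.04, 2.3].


ReLU(0.18) = max(0, 0.18) = 0.18
ReLU(-0.44) = max(0, -0.44) = 0.0
ReLU(-1.49) = max(0, -1.49) = 0.0
ReLU(1.04) = max(0, 1.04) = 1.04
ReLU(2.3) = max(0, 2.3) = 2.3
result = [0.18, 0.0, 0.0, 1.04, 2.3]

[0.18, 0.0, 0.0, 1.04, 2.3]


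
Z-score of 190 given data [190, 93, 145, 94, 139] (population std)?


μ = 132.2, σ = 36.1851
z = (190 - 132.2)/36.1851 = 1.5973

1.5973


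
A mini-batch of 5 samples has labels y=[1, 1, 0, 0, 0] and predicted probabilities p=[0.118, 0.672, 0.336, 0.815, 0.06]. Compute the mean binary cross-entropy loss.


L[0] = -ln(0.118) = 2.1371
L[1] = -ln(0.672) = 0.3975
L[2] = -ln(1-0.336) = -ln(0.664) = 0.4095
L[3] = -ln(1-0.815) = -ln(0.185) = 1.6874
L[4] = -ln(1-0.06) = -ln(0.94) = 0.0619
mean = (2.1371 + 0.3975 + 0.4095 + 1.6874 + 0.0619)/5 = 0.9387

0.9387


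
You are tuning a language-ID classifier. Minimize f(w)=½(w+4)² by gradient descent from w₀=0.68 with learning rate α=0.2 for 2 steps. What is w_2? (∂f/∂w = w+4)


step 1: grad = 0.68+4 = 4.68; w = 0.68 - 0.2·(4.68) = -0.256
step 2: grad = -0.256+4 = 3.744; w = -0.256 - 0.2·(3.744) = -1.0048

-1.0048


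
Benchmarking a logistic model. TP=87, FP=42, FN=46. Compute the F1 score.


Precision = 87/129 = 0.6744
Recall = 87/133 = 0.6541
F1 = 2·P·R/(P+R) = 2·TP/(2·TP+FP+FN) = 174/(174+42+46) = 174/262 = 0.6641

0.6641
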